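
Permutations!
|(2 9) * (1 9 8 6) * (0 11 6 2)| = |(0 11 6 1 9)(2 8)| = 10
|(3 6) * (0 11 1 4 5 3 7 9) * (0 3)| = 20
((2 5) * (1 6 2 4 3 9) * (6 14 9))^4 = (1 14 9)(2 6 3 4 5) = [0, 14, 6, 4, 5, 2, 3, 7, 8, 1, 10, 11, 12, 13, 9]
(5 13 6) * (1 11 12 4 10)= (1 11 12 4 10)(5 13 6)= [0, 11, 2, 3, 10, 13, 5, 7, 8, 9, 1, 12, 4, 6]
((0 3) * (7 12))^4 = (12) = [0, 1, 2, 3, 4, 5, 6, 7, 8, 9, 10, 11, 12]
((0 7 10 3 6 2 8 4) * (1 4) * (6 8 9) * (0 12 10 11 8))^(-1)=(0 3 10 12 4 1 8 11 7)(2 6 9)=[3, 8, 6, 10, 1, 5, 9, 0, 11, 2, 12, 7, 4]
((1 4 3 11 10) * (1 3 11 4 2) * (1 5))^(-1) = (1 5 2)(3 10 11 4) = [0, 5, 1, 10, 3, 2, 6, 7, 8, 9, 11, 4]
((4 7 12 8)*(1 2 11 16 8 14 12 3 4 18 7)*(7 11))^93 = [0, 3, 4, 2, 7, 5, 6, 1, 18, 9, 10, 16, 14, 13, 12, 15, 8, 17, 11] = (1 3 2 4 7)(8 18 11 16)(12 14)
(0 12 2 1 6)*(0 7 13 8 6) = [12, 0, 1, 3, 4, 5, 7, 13, 6, 9, 10, 11, 2, 8] = (0 12 2 1)(6 7 13 8)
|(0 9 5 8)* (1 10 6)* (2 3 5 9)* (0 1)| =|(0 2 3 5 8 1 10 6)| =8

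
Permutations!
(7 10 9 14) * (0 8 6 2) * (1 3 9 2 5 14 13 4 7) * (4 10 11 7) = (0 8 6 5 14 1 3 9 13 10 2)(7 11) = [8, 3, 0, 9, 4, 14, 5, 11, 6, 13, 2, 7, 12, 10, 1]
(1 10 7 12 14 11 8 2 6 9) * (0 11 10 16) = (0 11 8 2 6 9 1 16)(7 12 14 10) = [11, 16, 6, 3, 4, 5, 9, 12, 2, 1, 7, 8, 14, 13, 10, 15, 0]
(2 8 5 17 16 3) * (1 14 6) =(1 14 6)(2 8 5 17 16 3) =[0, 14, 8, 2, 4, 17, 1, 7, 5, 9, 10, 11, 12, 13, 6, 15, 3, 16]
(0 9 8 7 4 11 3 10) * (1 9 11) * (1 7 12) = [11, 9, 2, 10, 7, 5, 6, 4, 12, 8, 0, 3, 1] = (0 11 3 10)(1 9 8 12)(4 7)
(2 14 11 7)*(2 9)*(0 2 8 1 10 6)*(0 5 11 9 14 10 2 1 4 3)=(0 1 2 10 6 5 11 7 14 9 8 4 3)=[1, 2, 10, 0, 3, 11, 5, 14, 4, 8, 6, 7, 12, 13, 9]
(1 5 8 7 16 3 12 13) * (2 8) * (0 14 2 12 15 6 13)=(0 14 2 8 7 16 3 15 6 13 1 5 12)=[14, 5, 8, 15, 4, 12, 13, 16, 7, 9, 10, 11, 0, 1, 2, 6, 3]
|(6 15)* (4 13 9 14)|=4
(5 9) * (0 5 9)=[5, 1, 2, 3, 4, 0, 6, 7, 8, 9]=(9)(0 5)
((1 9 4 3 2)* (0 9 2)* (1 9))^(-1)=[3, 0, 1, 4, 9, 5, 6, 7, 8, 2]=(0 3 4 9 2 1)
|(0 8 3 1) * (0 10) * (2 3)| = |(0 8 2 3 1 10)| = 6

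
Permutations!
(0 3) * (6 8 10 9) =(0 3)(6 8 10 9) =[3, 1, 2, 0, 4, 5, 8, 7, 10, 6, 9]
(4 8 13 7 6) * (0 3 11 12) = (0 3 11 12)(4 8 13 7 6) = [3, 1, 2, 11, 8, 5, 4, 6, 13, 9, 10, 12, 0, 7]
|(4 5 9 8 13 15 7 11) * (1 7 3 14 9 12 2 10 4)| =|(1 7 11)(2 10 4 5 12)(3 14 9 8 13 15)| =30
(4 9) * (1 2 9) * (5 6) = (1 2 9 4)(5 6) = [0, 2, 9, 3, 1, 6, 5, 7, 8, 4]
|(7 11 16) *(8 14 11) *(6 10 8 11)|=12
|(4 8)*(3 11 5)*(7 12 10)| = 6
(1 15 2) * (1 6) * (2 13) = (1 15 13 2 6) = [0, 15, 6, 3, 4, 5, 1, 7, 8, 9, 10, 11, 12, 2, 14, 13]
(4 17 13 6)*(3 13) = (3 13 6 4 17) = [0, 1, 2, 13, 17, 5, 4, 7, 8, 9, 10, 11, 12, 6, 14, 15, 16, 3]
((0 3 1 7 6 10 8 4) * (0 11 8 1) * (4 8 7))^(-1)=(0 3)(1 10 6 7 11 4)=[3, 10, 2, 0, 1, 5, 7, 11, 8, 9, 6, 4]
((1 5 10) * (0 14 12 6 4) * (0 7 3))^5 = (0 7 6 14 3 4 12)(1 10 5) = [7, 10, 2, 4, 12, 1, 14, 6, 8, 9, 5, 11, 0, 13, 3]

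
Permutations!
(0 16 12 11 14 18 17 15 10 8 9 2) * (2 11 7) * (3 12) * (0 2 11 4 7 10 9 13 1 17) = (0 16 3 12 10 8 13 1 17 15 9 4 7 11 14 18) = [16, 17, 2, 12, 7, 5, 6, 11, 13, 4, 8, 14, 10, 1, 18, 9, 3, 15, 0]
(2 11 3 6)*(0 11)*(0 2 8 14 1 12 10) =[11, 12, 2, 6, 4, 5, 8, 7, 14, 9, 0, 3, 10, 13, 1] =(0 11 3 6 8 14 1 12 10)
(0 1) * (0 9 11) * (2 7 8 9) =[1, 2, 7, 3, 4, 5, 6, 8, 9, 11, 10, 0] =(0 1 2 7 8 9 11)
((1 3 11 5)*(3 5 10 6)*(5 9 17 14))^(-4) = [0, 9, 2, 3, 4, 1, 6, 7, 8, 17, 10, 11, 12, 13, 5, 15, 16, 14] = (1 9 17 14 5)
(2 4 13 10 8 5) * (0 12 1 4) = [12, 4, 0, 3, 13, 2, 6, 7, 5, 9, 8, 11, 1, 10] = (0 12 1 4 13 10 8 5 2)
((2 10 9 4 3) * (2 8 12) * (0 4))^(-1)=[9, 1, 12, 4, 0, 5, 6, 7, 3, 10, 2, 11, 8]=(0 9 10 2 12 8 3 4)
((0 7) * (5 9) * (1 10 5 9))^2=[0, 5, 2, 3, 4, 10, 6, 7, 8, 9, 1]=(1 5 10)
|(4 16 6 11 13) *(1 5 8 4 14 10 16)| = |(1 5 8 4)(6 11 13 14 10 16)| = 12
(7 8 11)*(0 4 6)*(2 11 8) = [4, 1, 11, 3, 6, 5, 0, 2, 8, 9, 10, 7] = (0 4 6)(2 11 7)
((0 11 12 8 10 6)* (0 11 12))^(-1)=(0 11 6 10 8 12)=[11, 1, 2, 3, 4, 5, 10, 7, 12, 9, 8, 6, 0]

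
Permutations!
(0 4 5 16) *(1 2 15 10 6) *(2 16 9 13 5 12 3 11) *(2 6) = (0 4 12 3 11 6 1 16)(2 15 10)(5 9 13) = [4, 16, 15, 11, 12, 9, 1, 7, 8, 13, 2, 6, 3, 5, 14, 10, 0]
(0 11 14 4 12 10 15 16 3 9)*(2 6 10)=[11, 1, 6, 9, 12, 5, 10, 7, 8, 0, 15, 14, 2, 13, 4, 16, 3]=(0 11 14 4 12 2 6 10 15 16 3 9)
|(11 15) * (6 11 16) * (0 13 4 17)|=4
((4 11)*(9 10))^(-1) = [0, 1, 2, 3, 11, 5, 6, 7, 8, 10, 9, 4] = (4 11)(9 10)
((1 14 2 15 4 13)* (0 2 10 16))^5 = (0 1 2 14 15 10 4 16 13) = [1, 2, 14, 3, 16, 5, 6, 7, 8, 9, 4, 11, 12, 0, 15, 10, 13]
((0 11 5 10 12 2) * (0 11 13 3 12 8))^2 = (0 3 2 5 8 13 12 11 10) = [3, 1, 5, 2, 4, 8, 6, 7, 13, 9, 0, 10, 11, 12]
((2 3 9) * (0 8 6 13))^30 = (0 6)(8 13) = [6, 1, 2, 3, 4, 5, 0, 7, 13, 9, 10, 11, 12, 8]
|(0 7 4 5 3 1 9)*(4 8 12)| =|(0 7 8 12 4 5 3 1 9)| =9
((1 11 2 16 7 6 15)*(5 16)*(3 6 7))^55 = (1 15 6 3 16 5 2 11) = [0, 15, 11, 16, 4, 2, 3, 7, 8, 9, 10, 1, 12, 13, 14, 6, 5]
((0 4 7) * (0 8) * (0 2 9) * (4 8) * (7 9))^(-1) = (0 9 4 7 2 8) = [9, 1, 8, 3, 7, 5, 6, 2, 0, 4]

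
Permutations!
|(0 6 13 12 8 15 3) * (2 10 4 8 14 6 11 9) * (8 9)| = |(0 11 8 15 3)(2 10 4 9)(6 13 12 14)| = 20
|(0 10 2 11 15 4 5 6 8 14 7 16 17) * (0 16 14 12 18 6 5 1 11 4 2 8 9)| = 70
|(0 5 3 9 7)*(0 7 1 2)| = |(0 5 3 9 1 2)| = 6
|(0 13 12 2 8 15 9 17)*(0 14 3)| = |(0 13 12 2 8 15 9 17 14 3)| = 10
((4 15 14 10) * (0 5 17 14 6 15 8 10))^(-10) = [17, 1, 2, 3, 10, 14, 6, 7, 4, 9, 8, 11, 12, 13, 5, 15, 16, 0] = (0 17)(4 10 8)(5 14)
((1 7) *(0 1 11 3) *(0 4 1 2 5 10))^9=(0 2 5 10)(1 4 3 11 7)=[2, 4, 5, 11, 3, 10, 6, 1, 8, 9, 0, 7]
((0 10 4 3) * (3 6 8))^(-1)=(0 3 8 6 4 10)=[3, 1, 2, 8, 10, 5, 4, 7, 6, 9, 0]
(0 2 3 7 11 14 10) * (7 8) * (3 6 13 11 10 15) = (0 2 6 13 11 14 15 3 8 7 10) = [2, 1, 6, 8, 4, 5, 13, 10, 7, 9, 0, 14, 12, 11, 15, 3]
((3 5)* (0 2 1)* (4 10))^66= (10)= [0, 1, 2, 3, 4, 5, 6, 7, 8, 9, 10]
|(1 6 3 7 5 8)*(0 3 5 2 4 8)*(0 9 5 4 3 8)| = 30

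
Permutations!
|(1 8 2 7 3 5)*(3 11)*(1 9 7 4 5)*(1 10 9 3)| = 10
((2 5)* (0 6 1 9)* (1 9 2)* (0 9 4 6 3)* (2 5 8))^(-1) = (9)(0 3)(1 5)(2 8)(4 6) = [3, 5, 8, 0, 6, 1, 4, 7, 2, 9]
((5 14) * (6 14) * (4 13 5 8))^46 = (4 14 5)(6 13 8) = [0, 1, 2, 3, 14, 4, 13, 7, 6, 9, 10, 11, 12, 8, 5]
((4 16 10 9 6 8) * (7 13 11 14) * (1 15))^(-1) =[0, 15, 2, 3, 8, 5, 9, 14, 6, 10, 16, 13, 12, 7, 11, 1, 4] =(1 15)(4 8 6 9 10 16)(7 14 11 13)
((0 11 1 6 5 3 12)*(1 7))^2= (0 7 6 3)(1 5 12 11)= [7, 5, 2, 0, 4, 12, 3, 6, 8, 9, 10, 1, 11]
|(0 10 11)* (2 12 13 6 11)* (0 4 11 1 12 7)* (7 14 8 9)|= 28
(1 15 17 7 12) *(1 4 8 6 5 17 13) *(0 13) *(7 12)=(0 13 1 15)(4 8 6 5 17 12)=[13, 15, 2, 3, 8, 17, 5, 7, 6, 9, 10, 11, 4, 1, 14, 0, 16, 12]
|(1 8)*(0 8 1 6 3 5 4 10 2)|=|(0 8 6 3 5 4 10 2)|=8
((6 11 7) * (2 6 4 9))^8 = [0, 1, 11, 3, 2, 5, 7, 9, 8, 6, 10, 4] = (2 11 4)(6 7 9)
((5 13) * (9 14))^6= (14)= [0, 1, 2, 3, 4, 5, 6, 7, 8, 9, 10, 11, 12, 13, 14]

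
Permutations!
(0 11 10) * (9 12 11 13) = (0 13 9 12 11 10) = [13, 1, 2, 3, 4, 5, 6, 7, 8, 12, 0, 10, 11, 9]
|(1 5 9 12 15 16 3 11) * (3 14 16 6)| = 8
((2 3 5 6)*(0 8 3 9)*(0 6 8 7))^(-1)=(0 7)(2 6 9)(3 8 5)=[7, 1, 6, 8, 4, 3, 9, 0, 5, 2]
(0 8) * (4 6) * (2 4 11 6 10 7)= (0 8)(2 4 10 7)(6 11)= [8, 1, 4, 3, 10, 5, 11, 2, 0, 9, 7, 6]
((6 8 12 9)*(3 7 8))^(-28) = [0, 1, 2, 8, 4, 5, 7, 12, 9, 3, 10, 11, 6] = (3 8 9)(6 7 12)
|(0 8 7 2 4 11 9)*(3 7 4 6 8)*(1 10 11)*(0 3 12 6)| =12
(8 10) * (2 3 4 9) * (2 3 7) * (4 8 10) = (10)(2 7)(3 8 4 9) = [0, 1, 7, 8, 9, 5, 6, 2, 4, 3, 10]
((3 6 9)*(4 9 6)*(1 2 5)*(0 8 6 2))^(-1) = (0 1 5 2 6 8)(3 9 4) = [1, 5, 6, 9, 3, 2, 8, 7, 0, 4]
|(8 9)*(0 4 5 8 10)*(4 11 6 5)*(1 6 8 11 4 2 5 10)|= |(0 4 2 5 11 8 9 1 6 10)|= 10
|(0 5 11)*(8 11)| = |(0 5 8 11)| = 4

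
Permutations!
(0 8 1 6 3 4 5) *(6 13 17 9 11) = [8, 13, 2, 4, 5, 0, 3, 7, 1, 11, 10, 6, 12, 17, 14, 15, 16, 9] = (0 8 1 13 17 9 11 6 3 4 5)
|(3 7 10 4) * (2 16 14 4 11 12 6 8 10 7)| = |(2 16 14 4 3)(6 8 10 11 12)| = 5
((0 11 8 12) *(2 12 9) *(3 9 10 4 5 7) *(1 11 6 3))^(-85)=(0 12 2 9 3 6)(1 7 5 4 10 8 11)=[12, 7, 9, 6, 10, 4, 0, 5, 11, 3, 8, 1, 2]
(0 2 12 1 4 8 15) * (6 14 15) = (0 2 12 1 4 8 6 14 15) = [2, 4, 12, 3, 8, 5, 14, 7, 6, 9, 10, 11, 1, 13, 15, 0]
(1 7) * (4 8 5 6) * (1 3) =(1 7 3)(4 8 5 6) =[0, 7, 2, 1, 8, 6, 4, 3, 5]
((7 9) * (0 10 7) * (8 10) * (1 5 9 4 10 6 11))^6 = (0 9 5 1 11 6 8) = [9, 11, 2, 3, 4, 1, 8, 7, 0, 5, 10, 6]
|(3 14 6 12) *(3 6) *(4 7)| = |(3 14)(4 7)(6 12)| = 2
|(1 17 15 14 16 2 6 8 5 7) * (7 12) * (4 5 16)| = 8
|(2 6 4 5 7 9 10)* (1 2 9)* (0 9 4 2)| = |(0 9 10 4 5 7 1)(2 6)| = 14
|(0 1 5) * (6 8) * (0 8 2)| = 6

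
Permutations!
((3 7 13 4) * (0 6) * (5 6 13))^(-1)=(0 6 5 7 3 4 13)=[6, 1, 2, 4, 13, 7, 5, 3, 8, 9, 10, 11, 12, 0]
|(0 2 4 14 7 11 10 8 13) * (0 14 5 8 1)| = 11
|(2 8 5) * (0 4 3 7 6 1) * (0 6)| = 12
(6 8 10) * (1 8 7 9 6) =(1 8 10)(6 7 9) =[0, 8, 2, 3, 4, 5, 7, 9, 10, 6, 1]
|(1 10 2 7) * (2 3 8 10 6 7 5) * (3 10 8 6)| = |(10)(1 3 6 7)(2 5)| = 4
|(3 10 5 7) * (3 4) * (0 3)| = 6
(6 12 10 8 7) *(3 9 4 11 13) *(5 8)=(3 9 4 11 13)(5 8 7 6 12 10)=[0, 1, 2, 9, 11, 8, 12, 6, 7, 4, 5, 13, 10, 3]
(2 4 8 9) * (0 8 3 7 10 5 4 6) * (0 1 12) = (0 8 9 2 6 1 12)(3 7 10 5 4) = [8, 12, 6, 7, 3, 4, 1, 10, 9, 2, 5, 11, 0]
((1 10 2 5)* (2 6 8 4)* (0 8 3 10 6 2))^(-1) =(0 4 8)(1 5 2 10 3 6) =[4, 5, 10, 6, 8, 2, 1, 7, 0, 9, 3]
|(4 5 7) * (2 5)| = 4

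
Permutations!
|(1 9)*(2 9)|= |(1 2 9)|= 3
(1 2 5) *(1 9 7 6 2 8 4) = (1 8 4)(2 5 9 7 6) = [0, 8, 5, 3, 1, 9, 2, 6, 4, 7]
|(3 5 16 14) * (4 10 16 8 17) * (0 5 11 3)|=|(0 5 8 17 4 10 16 14)(3 11)|=8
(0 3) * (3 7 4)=(0 7 4 3)=[7, 1, 2, 0, 3, 5, 6, 4]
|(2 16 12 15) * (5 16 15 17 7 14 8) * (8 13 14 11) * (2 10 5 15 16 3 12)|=18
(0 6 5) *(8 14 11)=(0 6 5)(8 14 11)=[6, 1, 2, 3, 4, 0, 5, 7, 14, 9, 10, 8, 12, 13, 11]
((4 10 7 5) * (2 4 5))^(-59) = (2 4 10 7) = [0, 1, 4, 3, 10, 5, 6, 2, 8, 9, 7]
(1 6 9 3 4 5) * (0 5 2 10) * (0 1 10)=[5, 6, 0, 4, 2, 10, 9, 7, 8, 3, 1]=(0 5 10 1 6 9 3 4 2)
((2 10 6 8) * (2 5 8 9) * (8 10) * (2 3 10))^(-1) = (2 5 8)(3 9 6 10) = [0, 1, 5, 9, 4, 8, 10, 7, 2, 6, 3]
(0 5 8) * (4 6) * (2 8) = [5, 1, 8, 3, 6, 2, 4, 7, 0] = (0 5 2 8)(4 6)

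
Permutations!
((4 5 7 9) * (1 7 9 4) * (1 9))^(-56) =[0, 1, 2, 3, 4, 5, 6, 7, 8, 9] =(9)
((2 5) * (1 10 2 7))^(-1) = (1 7 5 2 10) = [0, 7, 10, 3, 4, 2, 6, 5, 8, 9, 1]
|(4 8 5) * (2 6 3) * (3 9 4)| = |(2 6 9 4 8 5 3)| = 7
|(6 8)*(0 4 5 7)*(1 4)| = |(0 1 4 5 7)(6 8)| = 10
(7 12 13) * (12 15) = (7 15 12 13) = [0, 1, 2, 3, 4, 5, 6, 15, 8, 9, 10, 11, 13, 7, 14, 12]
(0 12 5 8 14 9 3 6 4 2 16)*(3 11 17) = (0 12 5 8 14 9 11 17 3 6 4 2 16) = [12, 1, 16, 6, 2, 8, 4, 7, 14, 11, 10, 17, 5, 13, 9, 15, 0, 3]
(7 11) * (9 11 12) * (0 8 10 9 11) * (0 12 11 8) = (7 11)(8 10 9 12) = [0, 1, 2, 3, 4, 5, 6, 11, 10, 12, 9, 7, 8]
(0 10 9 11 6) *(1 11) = (0 10 9 1 11 6) = [10, 11, 2, 3, 4, 5, 0, 7, 8, 1, 9, 6]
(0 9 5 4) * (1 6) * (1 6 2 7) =(0 9 5 4)(1 2 7) =[9, 2, 7, 3, 0, 4, 6, 1, 8, 5]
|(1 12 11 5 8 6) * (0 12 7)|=8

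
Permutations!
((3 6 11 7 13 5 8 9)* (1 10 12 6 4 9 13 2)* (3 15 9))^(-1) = (1 2 7 11 6 12 10)(3 4)(5 13 8)(9 15) = [0, 2, 7, 4, 3, 13, 12, 11, 5, 15, 1, 6, 10, 8, 14, 9]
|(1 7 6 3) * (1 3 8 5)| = 5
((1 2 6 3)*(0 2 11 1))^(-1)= [3, 11, 0, 6, 4, 5, 2, 7, 8, 9, 10, 1]= (0 3 6 2)(1 11)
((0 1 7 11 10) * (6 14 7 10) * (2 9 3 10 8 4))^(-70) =(0 8 2 3)(1 4 9 10)(6 7)(11 14) =[8, 4, 3, 0, 9, 5, 7, 6, 2, 10, 1, 14, 12, 13, 11]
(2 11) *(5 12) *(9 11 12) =(2 12 5 9 11) =[0, 1, 12, 3, 4, 9, 6, 7, 8, 11, 10, 2, 5]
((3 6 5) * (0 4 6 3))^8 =(6) =[0, 1, 2, 3, 4, 5, 6]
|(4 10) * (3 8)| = |(3 8)(4 10)| = 2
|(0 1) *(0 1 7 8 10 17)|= 5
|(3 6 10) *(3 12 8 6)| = |(6 10 12 8)| = 4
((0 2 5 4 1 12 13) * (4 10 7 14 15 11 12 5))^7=(0 14 4 11 5 13 7 2 15 1 12 10)=[14, 12, 15, 3, 11, 13, 6, 2, 8, 9, 0, 5, 10, 7, 4, 1]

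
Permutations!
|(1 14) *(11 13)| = 2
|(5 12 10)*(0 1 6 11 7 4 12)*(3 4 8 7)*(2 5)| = |(0 1 6 11 3 4 12 10 2 5)(7 8)| = 10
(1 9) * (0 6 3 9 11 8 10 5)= (0 6 3 9 1 11 8 10 5)= [6, 11, 2, 9, 4, 0, 3, 7, 10, 1, 5, 8]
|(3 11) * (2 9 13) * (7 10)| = |(2 9 13)(3 11)(7 10)| = 6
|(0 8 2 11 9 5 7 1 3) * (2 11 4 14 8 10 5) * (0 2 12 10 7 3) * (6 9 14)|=24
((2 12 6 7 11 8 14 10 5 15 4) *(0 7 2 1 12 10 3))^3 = (0 8)(1 2 15 12 10 4 6 5)(3 11)(7 14) = [8, 2, 15, 11, 6, 1, 5, 14, 0, 9, 4, 3, 10, 13, 7, 12]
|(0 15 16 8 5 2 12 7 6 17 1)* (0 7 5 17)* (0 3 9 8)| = |(0 15 16)(1 7 6 3 9 8 17)(2 12 5)| = 21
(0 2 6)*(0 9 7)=(0 2 6 9 7)=[2, 1, 6, 3, 4, 5, 9, 0, 8, 7]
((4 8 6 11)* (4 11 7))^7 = (11)(4 7 6 8) = [0, 1, 2, 3, 7, 5, 8, 6, 4, 9, 10, 11]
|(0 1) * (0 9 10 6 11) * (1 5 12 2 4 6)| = |(0 5 12 2 4 6 11)(1 9 10)| = 21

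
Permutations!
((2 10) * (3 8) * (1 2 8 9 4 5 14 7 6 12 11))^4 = (1 3 14 11 8 5 12 10 4 6 2 9 7) = [0, 3, 9, 14, 6, 12, 2, 1, 5, 7, 4, 8, 10, 13, 11]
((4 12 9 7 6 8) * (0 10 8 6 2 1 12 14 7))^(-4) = (0 2 8 12 14)(1 4 9 7 10) = [2, 4, 8, 3, 9, 5, 6, 10, 12, 7, 1, 11, 14, 13, 0]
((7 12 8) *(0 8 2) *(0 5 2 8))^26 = (7 8 12) = [0, 1, 2, 3, 4, 5, 6, 8, 12, 9, 10, 11, 7]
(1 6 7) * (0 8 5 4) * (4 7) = [8, 6, 2, 3, 0, 7, 4, 1, 5] = (0 8 5 7 1 6 4)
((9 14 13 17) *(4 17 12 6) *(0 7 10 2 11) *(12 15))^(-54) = (0 7 10 2 11)(4 9 13 12)(6 17 14 15) = [7, 1, 11, 3, 9, 5, 17, 10, 8, 13, 2, 0, 4, 12, 15, 6, 16, 14]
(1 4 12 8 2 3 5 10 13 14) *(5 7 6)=(1 4 12 8 2 3 7 6 5 10 13 14)=[0, 4, 3, 7, 12, 10, 5, 6, 2, 9, 13, 11, 8, 14, 1]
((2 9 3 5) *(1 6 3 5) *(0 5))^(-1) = (0 9 2 5)(1 3 6) = [9, 3, 5, 6, 4, 0, 1, 7, 8, 2]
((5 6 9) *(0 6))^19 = [5, 1, 2, 3, 4, 9, 0, 7, 8, 6] = (0 5 9 6)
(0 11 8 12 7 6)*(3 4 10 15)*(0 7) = (0 11 8 12)(3 4 10 15)(6 7) = [11, 1, 2, 4, 10, 5, 7, 6, 12, 9, 15, 8, 0, 13, 14, 3]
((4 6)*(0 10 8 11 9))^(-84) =[10, 1, 2, 3, 4, 5, 6, 7, 11, 0, 8, 9] =(0 10 8 11 9)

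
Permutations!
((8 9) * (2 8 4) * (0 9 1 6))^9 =(0 4 8 6 9 2 1) =[4, 0, 1, 3, 8, 5, 9, 7, 6, 2]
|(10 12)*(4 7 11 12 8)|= |(4 7 11 12 10 8)|= 6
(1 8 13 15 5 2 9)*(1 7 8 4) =(1 4)(2 9 7 8 13 15 5) =[0, 4, 9, 3, 1, 2, 6, 8, 13, 7, 10, 11, 12, 15, 14, 5]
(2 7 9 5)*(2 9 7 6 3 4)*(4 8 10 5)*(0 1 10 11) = (0 1 10 5 9 4 2 6 3 8 11) = [1, 10, 6, 8, 2, 9, 3, 7, 11, 4, 5, 0]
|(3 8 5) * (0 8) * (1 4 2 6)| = |(0 8 5 3)(1 4 2 6)| = 4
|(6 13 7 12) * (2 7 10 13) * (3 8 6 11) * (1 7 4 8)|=20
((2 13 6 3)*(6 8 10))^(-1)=(2 3 6 10 8 13)=[0, 1, 3, 6, 4, 5, 10, 7, 13, 9, 8, 11, 12, 2]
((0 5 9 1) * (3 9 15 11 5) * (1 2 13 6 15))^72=(0 9 13 15 5)(1 3 2 6 11)=[9, 3, 6, 2, 4, 0, 11, 7, 8, 13, 10, 1, 12, 15, 14, 5]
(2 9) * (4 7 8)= [0, 1, 9, 3, 7, 5, 6, 8, 4, 2]= (2 9)(4 7 8)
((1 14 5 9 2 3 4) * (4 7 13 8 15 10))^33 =(1 15 7 9)(2 14 10 13)(3 5 4 8) =[0, 15, 14, 5, 8, 4, 6, 9, 3, 1, 13, 11, 12, 2, 10, 7]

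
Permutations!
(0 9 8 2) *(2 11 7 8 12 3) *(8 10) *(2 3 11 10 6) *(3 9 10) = [10, 1, 0, 9, 4, 5, 2, 6, 3, 12, 8, 7, 11] = (0 10 8 3 9 12 11 7 6 2)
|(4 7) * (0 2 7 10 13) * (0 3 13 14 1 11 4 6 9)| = 10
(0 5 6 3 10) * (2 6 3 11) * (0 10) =[5, 1, 6, 0, 4, 3, 11, 7, 8, 9, 10, 2] =(0 5 3)(2 6 11)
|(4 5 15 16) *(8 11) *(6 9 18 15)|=|(4 5 6 9 18 15 16)(8 11)|=14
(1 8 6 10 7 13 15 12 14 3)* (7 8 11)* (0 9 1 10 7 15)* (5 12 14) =(0 9 1 11 15 14 3 10 8 6 7 13)(5 12) =[9, 11, 2, 10, 4, 12, 7, 13, 6, 1, 8, 15, 5, 0, 3, 14]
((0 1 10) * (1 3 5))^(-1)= (0 10 1 5 3)= [10, 5, 2, 0, 4, 3, 6, 7, 8, 9, 1]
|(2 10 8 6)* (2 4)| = 5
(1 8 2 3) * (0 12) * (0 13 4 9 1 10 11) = (0 12 13 4 9 1 8 2 3 10 11) = [12, 8, 3, 10, 9, 5, 6, 7, 2, 1, 11, 0, 13, 4]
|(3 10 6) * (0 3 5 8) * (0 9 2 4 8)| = |(0 3 10 6 5)(2 4 8 9)| = 20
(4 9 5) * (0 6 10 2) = (0 6 10 2)(4 9 5) = [6, 1, 0, 3, 9, 4, 10, 7, 8, 5, 2]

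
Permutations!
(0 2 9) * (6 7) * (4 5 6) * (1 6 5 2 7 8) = [7, 6, 9, 3, 2, 5, 8, 4, 1, 0] = (0 7 4 2 9)(1 6 8)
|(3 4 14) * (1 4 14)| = 2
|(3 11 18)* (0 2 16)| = 3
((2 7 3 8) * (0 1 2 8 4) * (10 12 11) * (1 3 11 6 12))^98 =[4, 11, 10, 0, 3, 5, 6, 1, 8, 9, 7, 2, 12] =(12)(0 4 3)(1 11 2 10 7)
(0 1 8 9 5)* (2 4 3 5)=(0 1 8 9 2 4 3 5)=[1, 8, 4, 5, 3, 0, 6, 7, 9, 2]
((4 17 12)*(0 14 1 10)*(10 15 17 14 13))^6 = (17) = [0, 1, 2, 3, 4, 5, 6, 7, 8, 9, 10, 11, 12, 13, 14, 15, 16, 17]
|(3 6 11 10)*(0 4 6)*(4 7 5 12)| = 9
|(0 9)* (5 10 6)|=|(0 9)(5 10 6)|=6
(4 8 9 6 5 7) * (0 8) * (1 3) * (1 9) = (0 8 1 3 9 6 5 7 4) = [8, 3, 2, 9, 0, 7, 5, 4, 1, 6]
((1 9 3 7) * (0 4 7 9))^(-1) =(0 1 7 4)(3 9) =[1, 7, 2, 9, 0, 5, 6, 4, 8, 3]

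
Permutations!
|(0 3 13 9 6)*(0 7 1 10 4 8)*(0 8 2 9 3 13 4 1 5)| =|(0 13 3 4 2 9 6 7 5)(1 10)| =18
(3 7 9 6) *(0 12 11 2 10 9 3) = (0 12 11 2 10 9 6)(3 7) = [12, 1, 10, 7, 4, 5, 0, 3, 8, 6, 9, 2, 11]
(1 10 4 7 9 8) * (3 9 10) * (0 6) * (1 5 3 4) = [6, 4, 2, 9, 7, 3, 0, 10, 5, 8, 1] = (0 6)(1 4 7 10)(3 9 8 5)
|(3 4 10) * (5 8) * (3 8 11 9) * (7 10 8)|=6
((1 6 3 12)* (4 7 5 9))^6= [0, 3, 2, 1, 5, 4, 12, 9, 8, 7, 10, 11, 6]= (1 3)(4 5)(6 12)(7 9)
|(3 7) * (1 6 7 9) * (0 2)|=10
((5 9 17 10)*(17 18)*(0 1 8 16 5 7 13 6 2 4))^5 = (0 9 13 1 18 6 8 17 2 16 10 4 5 7) = [9, 18, 16, 3, 5, 7, 8, 0, 17, 13, 4, 11, 12, 1, 14, 15, 10, 2, 6]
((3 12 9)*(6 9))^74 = (3 6)(9 12) = [0, 1, 2, 6, 4, 5, 3, 7, 8, 12, 10, 11, 9]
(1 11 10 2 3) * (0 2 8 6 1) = (0 2 3)(1 11 10 8 6) = [2, 11, 3, 0, 4, 5, 1, 7, 6, 9, 8, 10]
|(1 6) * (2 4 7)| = |(1 6)(2 4 7)| = 6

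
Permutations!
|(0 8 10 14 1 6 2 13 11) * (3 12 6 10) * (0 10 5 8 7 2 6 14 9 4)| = 24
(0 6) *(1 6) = (0 1 6) = [1, 6, 2, 3, 4, 5, 0]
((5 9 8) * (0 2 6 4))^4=(5 9 8)=[0, 1, 2, 3, 4, 9, 6, 7, 5, 8]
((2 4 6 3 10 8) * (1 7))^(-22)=(2 6 10)(3 8 4)=[0, 1, 6, 8, 3, 5, 10, 7, 4, 9, 2]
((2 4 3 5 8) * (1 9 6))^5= (1 6 9)= [0, 6, 2, 3, 4, 5, 9, 7, 8, 1]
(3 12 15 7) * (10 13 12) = [0, 1, 2, 10, 4, 5, 6, 3, 8, 9, 13, 11, 15, 12, 14, 7] = (3 10 13 12 15 7)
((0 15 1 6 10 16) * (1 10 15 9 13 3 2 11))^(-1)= (0 16 10 15 6 1 11 2 3 13 9)= [16, 11, 3, 13, 4, 5, 1, 7, 8, 0, 15, 2, 12, 9, 14, 6, 10]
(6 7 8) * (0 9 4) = [9, 1, 2, 3, 0, 5, 7, 8, 6, 4] = (0 9 4)(6 7 8)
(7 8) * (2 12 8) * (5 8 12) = (12)(2 5 8 7) = [0, 1, 5, 3, 4, 8, 6, 2, 7, 9, 10, 11, 12]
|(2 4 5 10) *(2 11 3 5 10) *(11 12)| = |(2 4 10 12 11 3 5)| = 7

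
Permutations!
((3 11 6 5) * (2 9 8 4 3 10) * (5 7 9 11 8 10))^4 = (2 9 6)(3 8 4)(7 11 10) = [0, 1, 9, 8, 3, 5, 2, 11, 4, 6, 7, 10]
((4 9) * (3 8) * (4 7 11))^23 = (3 8)(4 11 7 9) = [0, 1, 2, 8, 11, 5, 6, 9, 3, 4, 10, 7]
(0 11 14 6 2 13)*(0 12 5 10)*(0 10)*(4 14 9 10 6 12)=[11, 1, 13, 3, 14, 0, 2, 7, 8, 10, 6, 9, 5, 4, 12]=(0 11 9 10 6 2 13 4 14 12 5)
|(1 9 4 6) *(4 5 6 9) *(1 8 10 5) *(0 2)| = 12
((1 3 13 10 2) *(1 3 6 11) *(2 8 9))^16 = [0, 6, 8, 9, 4, 5, 11, 7, 13, 10, 3, 1, 12, 2] = (1 6 11)(2 8 13)(3 9 10)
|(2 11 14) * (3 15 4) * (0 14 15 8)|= |(0 14 2 11 15 4 3 8)|= 8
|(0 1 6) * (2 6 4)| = |(0 1 4 2 6)| = 5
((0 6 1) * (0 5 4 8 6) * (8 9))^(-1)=(1 6 8 9 4 5)=[0, 6, 2, 3, 5, 1, 8, 7, 9, 4]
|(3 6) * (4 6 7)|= 4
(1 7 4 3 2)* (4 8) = (1 7 8 4 3 2) = [0, 7, 1, 2, 3, 5, 6, 8, 4]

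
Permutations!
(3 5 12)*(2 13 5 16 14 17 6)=(2 13 5 12 3 16 14 17 6)=[0, 1, 13, 16, 4, 12, 2, 7, 8, 9, 10, 11, 3, 5, 17, 15, 14, 6]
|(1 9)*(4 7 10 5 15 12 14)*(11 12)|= |(1 9)(4 7 10 5 15 11 12 14)|= 8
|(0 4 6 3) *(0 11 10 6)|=|(0 4)(3 11 10 6)|=4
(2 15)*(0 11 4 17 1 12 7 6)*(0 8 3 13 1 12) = [11, 0, 15, 13, 17, 5, 8, 6, 3, 9, 10, 4, 7, 1, 14, 2, 16, 12] = (0 11 4 17 12 7 6 8 3 13 1)(2 15)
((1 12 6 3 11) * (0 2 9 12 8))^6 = (0 11 12)(1 6 2)(3 9 8) = [11, 6, 1, 9, 4, 5, 2, 7, 3, 8, 10, 12, 0]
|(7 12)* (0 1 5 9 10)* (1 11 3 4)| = |(0 11 3 4 1 5 9 10)(7 12)| = 8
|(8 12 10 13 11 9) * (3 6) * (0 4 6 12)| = 10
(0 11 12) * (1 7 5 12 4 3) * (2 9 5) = (0 11 4 3 1 7 2 9 5 12) = [11, 7, 9, 1, 3, 12, 6, 2, 8, 5, 10, 4, 0]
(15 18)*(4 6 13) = [0, 1, 2, 3, 6, 5, 13, 7, 8, 9, 10, 11, 12, 4, 14, 18, 16, 17, 15] = (4 6 13)(15 18)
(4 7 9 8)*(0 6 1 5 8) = (0 6 1 5 8 4 7 9) = [6, 5, 2, 3, 7, 8, 1, 9, 4, 0]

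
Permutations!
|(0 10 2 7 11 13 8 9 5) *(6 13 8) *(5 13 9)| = 21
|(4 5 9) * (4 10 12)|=|(4 5 9 10 12)|=5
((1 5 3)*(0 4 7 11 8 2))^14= [7, 3, 4, 5, 11, 1, 6, 8, 0, 9, 10, 2]= (0 7 8)(1 3 5)(2 4 11)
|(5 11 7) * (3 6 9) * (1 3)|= 12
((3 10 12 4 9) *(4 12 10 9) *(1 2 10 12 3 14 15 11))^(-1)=(1 11 15 14 9 3 12 10 2)=[0, 11, 1, 12, 4, 5, 6, 7, 8, 3, 2, 15, 10, 13, 9, 14]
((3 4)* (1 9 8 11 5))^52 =(1 8 5 9 11) =[0, 8, 2, 3, 4, 9, 6, 7, 5, 11, 10, 1]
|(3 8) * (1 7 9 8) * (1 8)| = 6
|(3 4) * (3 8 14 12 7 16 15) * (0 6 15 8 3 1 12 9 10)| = 22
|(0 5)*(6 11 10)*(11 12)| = |(0 5)(6 12 11 10)| = 4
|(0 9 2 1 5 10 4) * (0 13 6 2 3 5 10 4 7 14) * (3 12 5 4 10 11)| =7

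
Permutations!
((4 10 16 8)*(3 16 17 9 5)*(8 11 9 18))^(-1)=(3 5 9 11 16)(4 8 18 17 10)=[0, 1, 2, 5, 8, 9, 6, 7, 18, 11, 4, 16, 12, 13, 14, 15, 3, 10, 17]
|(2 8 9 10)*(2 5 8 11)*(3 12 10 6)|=|(2 11)(3 12 10 5 8 9 6)|=14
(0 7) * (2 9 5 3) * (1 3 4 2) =(0 7)(1 3)(2 9 5 4) =[7, 3, 9, 1, 2, 4, 6, 0, 8, 5]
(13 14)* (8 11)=(8 11)(13 14)=[0, 1, 2, 3, 4, 5, 6, 7, 11, 9, 10, 8, 12, 14, 13]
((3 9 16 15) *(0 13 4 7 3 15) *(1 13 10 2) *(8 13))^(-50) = [13, 3, 7, 2, 0, 5, 6, 10, 9, 1, 4, 11, 12, 16, 14, 15, 8] = (0 13 16 8 9 1 3 2 7 10 4)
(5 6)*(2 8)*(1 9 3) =[0, 9, 8, 1, 4, 6, 5, 7, 2, 3] =(1 9 3)(2 8)(5 6)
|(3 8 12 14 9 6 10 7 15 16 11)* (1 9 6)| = 10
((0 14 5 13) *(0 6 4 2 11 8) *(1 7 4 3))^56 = [4, 5, 3, 14, 6, 11, 0, 13, 7, 9, 10, 1, 12, 8, 2] = (0 4 6)(1 5 11)(2 3 14)(7 13 8)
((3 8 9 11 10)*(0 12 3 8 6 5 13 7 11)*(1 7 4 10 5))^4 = (0 1 13 9 6 5 8 3 11 10 12 7 4) = [1, 13, 2, 11, 0, 8, 5, 4, 3, 6, 12, 10, 7, 9]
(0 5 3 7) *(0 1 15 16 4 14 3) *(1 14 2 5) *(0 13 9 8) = (0 1 15 16 4 2 5 13 9 8)(3 7 14) = [1, 15, 5, 7, 2, 13, 6, 14, 0, 8, 10, 11, 12, 9, 3, 16, 4]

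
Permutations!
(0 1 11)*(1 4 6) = (0 4 6 1 11) = [4, 11, 2, 3, 6, 5, 1, 7, 8, 9, 10, 0]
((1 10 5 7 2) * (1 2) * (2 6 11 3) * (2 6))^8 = (3 11 6) = [0, 1, 2, 11, 4, 5, 3, 7, 8, 9, 10, 6]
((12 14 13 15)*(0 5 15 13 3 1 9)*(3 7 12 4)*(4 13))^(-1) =(0 9 1 3 4 13 15 5)(7 14 12) =[9, 3, 2, 4, 13, 0, 6, 14, 8, 1, 10, 11, 7, 15, 12, 5]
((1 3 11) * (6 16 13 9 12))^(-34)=[0, 11, 2, 1, 4, 5, 16, 7, 8, 12, 10, 3, 6, 9, 14, 15, 13]=(1 11 3)(6 16 13 9 12)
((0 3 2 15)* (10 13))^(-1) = (0 15 2 3)(10 13) = [15, 1, 3, 0, 4, 5, 6, 7, 8, 9, 13, 11, 12, 10, 14, 2]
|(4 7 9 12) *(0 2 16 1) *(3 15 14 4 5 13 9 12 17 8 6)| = |(0 2 16 1)(3 15 14 4 7 12 5 13 9 17 8 6)| = 12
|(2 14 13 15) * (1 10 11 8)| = 4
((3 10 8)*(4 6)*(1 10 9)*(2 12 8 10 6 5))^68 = (1 12 6 8 4 3 5 9 2) = [0, 12, 1, 5, 3, 9, 8, 7, 4, 2, 10, 11, 6]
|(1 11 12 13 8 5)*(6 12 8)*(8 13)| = |(1 11 13 6 12 8 5)| = 7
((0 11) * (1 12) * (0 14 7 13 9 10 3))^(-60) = (0 13)(3 7)(9 11)(10 14) = [13, 1, 2, 7, 4, 5, 6, 3, 8, 11, 14, 9, 12, 0, 10]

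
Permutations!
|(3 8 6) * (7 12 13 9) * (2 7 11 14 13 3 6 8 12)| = 4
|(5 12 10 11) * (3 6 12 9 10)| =12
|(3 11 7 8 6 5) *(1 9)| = |(1 9)(3 11 7 8 6 5)| = 6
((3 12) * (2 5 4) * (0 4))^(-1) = (0 5 2 4)(3 12) = [5, 1, 4, 12, 0, 2, 6, 7, 8, 9, 10, 11, 3]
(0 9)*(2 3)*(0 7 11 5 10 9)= [0, 1, 3, 2, 4, 10, 6, 11, 8, 7, 9, 5]= (2 3)(5 10 9 7 11)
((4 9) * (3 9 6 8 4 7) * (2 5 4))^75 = (9) = [0, 1, 2, 3, 4, 5, 6, 7, 8, 9]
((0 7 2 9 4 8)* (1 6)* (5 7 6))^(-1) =(0 8 4 9 2 7 5 1 6) =[8, 6, 7, 3, 9, 1, 0, 5, 4, 2]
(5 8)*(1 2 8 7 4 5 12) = (1 2 8 12)(4 5 7) = [0, 2, 8, 3, 5, 7, 6, 4, 12, 9, 10, 11, 1]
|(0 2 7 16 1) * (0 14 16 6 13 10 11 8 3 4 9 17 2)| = |(1 14 16)(2 7 6 13 10 11 8 3 4 9 17)| = 33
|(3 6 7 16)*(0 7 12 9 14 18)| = |(0 7 16 3 6 12 9 14 18)| = 9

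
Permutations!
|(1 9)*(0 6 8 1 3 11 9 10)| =15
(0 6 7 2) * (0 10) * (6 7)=(0 7 2 10)=[7, 1, 10, 3, 4, 5, 6, 2, 8, 9, 0]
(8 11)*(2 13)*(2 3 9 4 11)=(2 13 3 9 4 11 8)=[0, 1, 13, 9, 11, 5, 6, 7, 2, 4, 10, 8, 12, 3]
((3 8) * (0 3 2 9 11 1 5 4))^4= [9, 3, 5, 11, 2, 8, 6, 7, 1, 4, 10, 0]= (0 9 4 2 5 8 1 3 11)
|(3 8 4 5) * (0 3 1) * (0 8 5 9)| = |(0 3 5 1 8 4 9)| = 7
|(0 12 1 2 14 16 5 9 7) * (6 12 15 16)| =30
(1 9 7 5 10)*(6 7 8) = (1 9 8 6 7 5 10) = [0, 9, 2, 3, 4, 10, 7, 5, 6, 8, 1]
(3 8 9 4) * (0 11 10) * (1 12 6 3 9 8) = (0 11 10)(1 12 6 3)(4 9) = [11, 12, 2, 1, 9, 5, 3, 7, 8, 4, 0, 10, 6]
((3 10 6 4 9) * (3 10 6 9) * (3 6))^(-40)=(10)=[0, 1, 2, 3, 4, 5, 6, 7, 8, 9, 10]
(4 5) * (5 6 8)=(4 6 8 5)=[0, 1, 2, 3, 6, 4, 8, 7, 5]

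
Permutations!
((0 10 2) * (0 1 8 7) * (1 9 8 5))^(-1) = (0 7 8 9 2 10)(1 5) = [7, 5, 10, 3, 4, 1, 6, 8, 9, 2, 0]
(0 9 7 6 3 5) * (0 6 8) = (0 9 7 8)(3 5 6) = [9, 1, 2, 5, 4, 6, 3, 8, 0, 7]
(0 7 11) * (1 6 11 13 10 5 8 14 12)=(0 7 13 10 5 8 14 12 1 6 11)=[7, 6, 2, 3, 4, 8, 11, 13, 14, 9, 5, 0, 1, 10, 12]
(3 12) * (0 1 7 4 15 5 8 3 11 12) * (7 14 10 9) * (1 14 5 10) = [14, 5, 2, 0, 15, 8, 6, 4, 3, 7, 9, 12, 11, 13, 1, 10] = (0 14 1 5 8 3)(4 15 10 9 7)(11 12)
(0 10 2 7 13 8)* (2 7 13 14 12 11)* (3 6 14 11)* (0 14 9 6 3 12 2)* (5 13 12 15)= (0 10 7 11)(2 12 15 5 13 8 14)(6 9)= [10, 1, 12, 3, 4, 13, 9, 11, 14, 6, 7, 0, 15, 8, 2, 5]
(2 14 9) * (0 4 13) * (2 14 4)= (0 2 4 13)(9 14)= [2, 1, 4, 3, 13, 5, 6, 7, 8, 14, 10, 11, 12, 0, 9]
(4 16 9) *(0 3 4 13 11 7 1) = [3, 0, 2, 4, 16, 5, 6, 1, 8, 13, 10, 7, 12, 11, 14, 15, 9] = (0 3 4 16 9 13 11 7 1)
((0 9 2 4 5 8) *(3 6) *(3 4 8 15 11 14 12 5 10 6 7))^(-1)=[8, 1, 9, 7, 6, 12, 10, 3, 2, 0, 4, 15, 14, 13, 11, 5]=(0 8 2 9)(3 7)(4 6 10)(5 12 14 11 15)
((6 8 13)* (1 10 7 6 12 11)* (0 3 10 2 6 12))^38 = (0 11 13 12 8 7 6 10 2 3 1) = [11, 0, 3, 1, 4, 5, 10, 6, 7, 9, 2, 13, 8, 12]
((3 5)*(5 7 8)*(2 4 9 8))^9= (2 9 5 7 4 8 3)= [0, 1, 9, 2, 8, 7, 6, 4, 3, 5]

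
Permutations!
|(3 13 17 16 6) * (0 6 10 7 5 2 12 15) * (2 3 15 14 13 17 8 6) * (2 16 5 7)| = 30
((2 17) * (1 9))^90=(17)=[0, 1, 2, 3, 4, 5, 6, 7, 8, 9, 10, 11, 12, 13, 14, 15, 16, 17]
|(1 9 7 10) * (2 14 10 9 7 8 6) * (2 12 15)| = |(1 7 9 8 6 12 15 2 14 10)| = 10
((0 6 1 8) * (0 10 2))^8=[1, 10, 6, 3, 4, 5, 8, 7, 2, 9, 0]=(0 1 10)(2 6 8)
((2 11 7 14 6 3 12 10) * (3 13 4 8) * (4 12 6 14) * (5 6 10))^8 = (14)(2 11 7 4 8 3 10) = [0, 1, 11, 10, 8, 5, 6, 4, 3, 9, 2, 7, 12, 13, 14]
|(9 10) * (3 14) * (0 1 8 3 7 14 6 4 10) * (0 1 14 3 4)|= 5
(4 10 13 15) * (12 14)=(4 10 13 15)(12 14)=[0, 1, 2, 3, 10, 5, 6, 7, 8, 9, 13, 11, 14, 15, 12, 4]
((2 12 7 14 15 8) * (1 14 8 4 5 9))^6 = [0, 1, 7, 3, 4, 5, 6, 2, 12, 9, 10, 11, 8, 13, 14, 15] = (15)(2 7)(8 12)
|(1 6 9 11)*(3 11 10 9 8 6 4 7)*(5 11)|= 6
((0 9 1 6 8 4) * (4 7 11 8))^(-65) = [0, 1, 2, 3, 4, 5, 6, 11, 7, 9, 10, 8] = (7 11 8)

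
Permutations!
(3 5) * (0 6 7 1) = (0 6 7 1)(3 5) = [6, 0, 2, 5, 4, 3, 7, 1]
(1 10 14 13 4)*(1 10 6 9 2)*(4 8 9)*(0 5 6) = [5, 0, 1, 3, 10, 6, 4, 7, 9, 2, 14, 11, 12, 8, 13] = (0 5 6 4 10 14 13 8 9 2 1)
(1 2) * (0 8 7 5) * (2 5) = (0 8 7 2 1 5) = [8, 5, 1, 3, 4, 0, 6, 2, 7]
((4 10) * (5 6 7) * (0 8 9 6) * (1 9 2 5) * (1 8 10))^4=(0 9 2 4 7)(1 8 10 6 5)=[9, 8, 4, 3, 7, 1, 5, 0, 10, 2, 6]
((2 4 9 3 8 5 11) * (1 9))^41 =(1 9 3 8 5 11 2 4) =[0, 9, 4, 8, 1, 11, 6, 7, 5, 3, 10, 2]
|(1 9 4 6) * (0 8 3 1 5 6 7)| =|(0 8 3 1 9 4 7)(5 6)| =14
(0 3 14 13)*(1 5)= (0 3 14 13)(1 5)= [3, 5, 2, 14, 4, 1, 6, 7, 8, 9, 10, 11, 12, 0, 13]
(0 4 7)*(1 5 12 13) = (0 4 7)(1 5 12 13) = [4, 5, 2, 3, 7, 12, 6, 0, 8, 9, 10, 11, 13, 1]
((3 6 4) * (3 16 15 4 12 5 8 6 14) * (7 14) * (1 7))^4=[0, 1, 2, 3, 16, 5, 6, 7, 8, 9, 10, 11, 12, 13, 14, 4, 15]=(4 16 15)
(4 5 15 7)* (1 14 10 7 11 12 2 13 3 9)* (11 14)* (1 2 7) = (1 11 12 7 4 5 15 14 10)(2 13 3 9) = [0, 11, 13, 9, 5, 15, 6, 4, 8, 2, 1, 12, 7, 3, 10, 14]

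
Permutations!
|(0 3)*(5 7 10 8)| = 4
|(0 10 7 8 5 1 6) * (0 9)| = 8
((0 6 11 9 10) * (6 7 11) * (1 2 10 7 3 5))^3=(11)(0 1)(2 3)(5 10)=[1, 0, 3, 2, 4, 10, 6, 7, 8, 9, 5, 11]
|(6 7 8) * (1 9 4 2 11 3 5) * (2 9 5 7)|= 6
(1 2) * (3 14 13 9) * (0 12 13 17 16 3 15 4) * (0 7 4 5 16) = (0 12 13 9 15 5 16 3 14 17)(1 2)(4 7) = [12, 2, 1, 14, 7, 16, 6, 4, 8, 15, 10, 11, 13, 9, 17, 5, 3, 0]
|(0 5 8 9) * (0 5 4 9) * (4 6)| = |(0 6 4 9 5 8)| = 6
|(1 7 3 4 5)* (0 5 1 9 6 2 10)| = 12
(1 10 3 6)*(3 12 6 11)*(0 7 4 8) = (0 7 4 8)(1 10 12 6)(3 11) = [7, 10, 2, 11, 8, 5, 1, 4, 0, 9, 12, 3, 6]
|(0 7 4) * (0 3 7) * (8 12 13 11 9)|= 15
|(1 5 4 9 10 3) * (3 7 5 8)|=15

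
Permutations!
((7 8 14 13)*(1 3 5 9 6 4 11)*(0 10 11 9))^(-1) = (0 5 3 1 11 10)(4 6 9)(7 13 14 8) = [5, 11, 2, 1, 6, 3, 9, 13, 7, 4, 0, 10, 12, 14, 8]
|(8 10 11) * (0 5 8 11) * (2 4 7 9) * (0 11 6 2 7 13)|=18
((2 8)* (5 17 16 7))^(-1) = (2 8)(5 7 16 17) = [0, 1, 8, 3, 4, 7, 6, 16, 2, 9, 10, 11, 12, 13, 14, 15, 17, 5]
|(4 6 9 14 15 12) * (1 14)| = 7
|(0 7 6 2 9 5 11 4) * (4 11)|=7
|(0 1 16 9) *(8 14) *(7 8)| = |(0 1 16 9)(7 8 14)| = 12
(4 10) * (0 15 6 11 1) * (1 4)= (0 15 6 11 4 10 1)= [15, 0, 2, 3, 10, 5, 11, 7, 8, 9, 1, 4, 12, 13, 14, 6]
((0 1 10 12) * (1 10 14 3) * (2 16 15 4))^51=(2 4 15 16)=[0, 1, 4, 3, 15, 5, 6, 7, 8, 9, 10, 11, 12, 13, 14, 16, 2]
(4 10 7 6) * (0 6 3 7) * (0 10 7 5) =(10)(0 6 4 7 3 5) =[6, 1, 2, 5, 7, 0, 4, 3, 8, 9, 10]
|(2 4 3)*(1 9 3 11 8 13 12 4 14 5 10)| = |(1 9 3 2 14 5 10)(4 11 8 13 12)| = 35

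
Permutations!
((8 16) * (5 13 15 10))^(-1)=(5 10 15 13)(8 16)=[0, 1, 2, 3, 4, 10, 6, 7, 16, 9, 15, 11, 12, 5, 14, 13, 8]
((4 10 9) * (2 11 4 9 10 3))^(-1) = [0, 1, 3, 4, 11, 5, 6, 7, 8, 9, 10, 2] = (2 3 4 11)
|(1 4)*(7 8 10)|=|(1 4)(7 8 10)|=6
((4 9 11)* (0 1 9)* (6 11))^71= (0 4 11 6 9 1)= [4, 0, 2, 3, 11, 5, 9, 7, 8, 1, 10, 6]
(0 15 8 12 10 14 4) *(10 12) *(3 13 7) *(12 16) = [15, 1, 2, 13, 0, 5, 6, 3, 10, 9, 14, 11, 16, 7, 4, 8, 12] = (0 15 8 10 14 4)(3 13 7)(12 16)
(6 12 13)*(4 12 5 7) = (4 12 13 6 5 7) = [0, 1, 2, 3, 12, 7, 5, 4, 8, 9, 10, 11, 13, 6]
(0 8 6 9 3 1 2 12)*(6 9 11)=(0 8 9 3 1 2 12)(6 11)=[8, 2, 12, 1, 4, 5, 11, 7, 9, 3, 10, 6, 0]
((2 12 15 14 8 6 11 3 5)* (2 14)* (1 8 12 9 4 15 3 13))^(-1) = [0, 13, 15, 12, 9, 3, 8, 7, 1, 2, 10, 6, 14, 11, 5, 4] = (1 13 11 6 8)(2 15 4 9)(3 12 14 5)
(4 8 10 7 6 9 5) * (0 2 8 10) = (0 2 8)(4 10 7 6 9 5) = [2, 1, 8, 3, 10, 4, 9, 6, 0, 5, 7]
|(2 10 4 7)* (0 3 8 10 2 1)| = |(0 3 8 10 4 7 1)| = 7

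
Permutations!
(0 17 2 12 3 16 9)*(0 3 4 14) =(0 17 2 12 4 14)(3 16 9) =[17, 1, 12, 16, 14, 5, 6, 7, 8, 3, 10, 11, 4, 13, 0, 15, 9, 2]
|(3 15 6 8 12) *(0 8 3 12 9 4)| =12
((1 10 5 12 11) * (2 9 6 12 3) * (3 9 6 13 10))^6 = (5 13)(9 10) = [0, 1, 2, 3, 4, 13, 6, 7, 8, 10, 9, 11, 12, 5]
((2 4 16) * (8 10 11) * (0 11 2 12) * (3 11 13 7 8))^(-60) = (0 8 4)(2 12 7)(10 16 13) = [8, 1, 12, 3, 0, 5, 6, 2, 4, 9, 16, 11, 7, 10, 14, 15, 13]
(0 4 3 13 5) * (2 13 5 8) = (0 4 3 5)(2 13 8) = [4, 1, 13, 5, 3, 0, 6, 7, 2, 9, 10, 11, 12, 8]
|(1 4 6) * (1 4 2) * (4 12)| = |(1 2)(4 6 12)| = 6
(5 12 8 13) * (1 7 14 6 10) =(1 7 14 6 10)(5 12 8 13) =[0, 7, 2, 3, 4, 12, 10, 14, 13, 9, 1, 11, 8, 5, 6]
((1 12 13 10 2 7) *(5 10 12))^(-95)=[0, 1, 2, 3, 4, 5, 6, 7, 8, 9, 10, 11, 13, 12]=(12 13)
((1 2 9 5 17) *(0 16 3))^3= (1 5 2 17 9)= [0, 5, 17, 3, 4, 2, 6, 7, 8, 1, 10, 11, 12, 13, 14, 15, 16, 9]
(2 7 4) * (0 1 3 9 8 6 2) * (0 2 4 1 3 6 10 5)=(0 3 9 8 10 5)(1 6 4 2 7)=[3, 6, 7, 9, 2, 0, 4, 1, 10, 8, 5]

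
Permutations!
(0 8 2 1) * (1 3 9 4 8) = (0 1)(2 3 9 4 8) = [1, 0, 3, 9, 8, 5, 6, 7, 2, 4]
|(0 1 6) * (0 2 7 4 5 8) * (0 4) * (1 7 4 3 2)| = |(0 7)(1 6)(2 4 5 8 3)| = 10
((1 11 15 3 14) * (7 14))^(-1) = (1 14 7 3 15 11) = [0, 14, 2, 15, 4, 5, 6, 3, 8, 9, 10, 1, 12, 13, 7, 11]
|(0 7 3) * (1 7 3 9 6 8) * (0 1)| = |(0 3 1 7 9 6 8)| = 7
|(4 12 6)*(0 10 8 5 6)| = 7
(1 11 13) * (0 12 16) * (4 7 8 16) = (0 12 4 7 8 16)(1 11 13) = [12, 11, 2, 3, 7, 5, 6, 8, 16, 9, 10, 13, 4, 1, 14, 15, 0]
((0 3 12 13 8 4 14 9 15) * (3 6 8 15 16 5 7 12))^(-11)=(0 6 8 4 14 9 16 5 7 12 13 15)=[6, 1, 2, 3, 14, 7, 8, 12, 4, 16, 10, 11, 13, 15, 9, 0, 5]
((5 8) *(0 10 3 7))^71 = (0 7 3 10)(5 8) = [7, 1, 2, 10, 4, 8, 6, 3, 5, 9, 0]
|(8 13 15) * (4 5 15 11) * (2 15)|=7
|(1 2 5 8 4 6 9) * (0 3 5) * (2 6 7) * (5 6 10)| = 11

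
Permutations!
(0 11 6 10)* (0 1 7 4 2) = (0 11 6 10 1 7 4 2) = [11, 7, 0, 3, 2, 5, 10, 4, 8, 9, 1, 6]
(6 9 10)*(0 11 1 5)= (0 11 1 5)(6 9 10)= [11, 5, 2, 3, 4, 0, 9, 7, 8, 10, 6, 1]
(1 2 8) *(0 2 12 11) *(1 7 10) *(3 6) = (0 2 8 7 10 1 12 11)(3 6) = [2, 12, 8, 6, 4, 5, 3, 10, 7, 9, 1, 0, 11]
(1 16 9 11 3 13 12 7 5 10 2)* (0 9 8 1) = (0 9 11 3 13 12 7 5 10 2)(1 16 8) = [9, 16, 0, 13, 4, 10, 6, 5, 1, 11, 2, 3, 7, 12, 14, 15, 8]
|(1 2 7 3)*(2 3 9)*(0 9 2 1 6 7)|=|(0 9 1 3 6 7 2)|=7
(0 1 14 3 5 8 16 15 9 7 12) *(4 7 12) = (0 1 14 3 5 8 16 15 9 12)(4 7) = [1, 14, 2, 5, 7, 8, 6, 4, 16, 12, 10, 11, 0, 13, 3, 9, 15]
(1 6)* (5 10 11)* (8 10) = (1 6)(5 8 10 11) = [0, 6, 2, 3, 4, 8, 1, 7, 10, 9, 11, 5]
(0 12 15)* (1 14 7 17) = (0 12 15)(1 14 7 17) = [12, 14, 2, 3, 4, 5, 6, 17, 8, 9, 10, 11, 15, 13, 7, 0, 16, 1]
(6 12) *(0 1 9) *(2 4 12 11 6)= (0 1 9)(2 4 12)(6 11)= [1, 9, 4, 3, 12, 5, 11, 7, 8, 0, 10, 6, 2]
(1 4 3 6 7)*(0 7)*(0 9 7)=(1 4 3 6 9 7)=[0, 4, 2, 6, 3, 5, 9, 1, 8, 7]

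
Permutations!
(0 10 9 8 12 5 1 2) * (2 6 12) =[10, 6, 0, 3, 4, 1, 12, 7, 2, 8, 9, 11, 5] =(0 10 9 8 2)(1 6 12 5)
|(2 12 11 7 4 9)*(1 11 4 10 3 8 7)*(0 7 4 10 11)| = |(0 7 11 1)(2 12 10 3 8 4 9)| = 28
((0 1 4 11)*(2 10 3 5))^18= (0 4)(1 11)(2 3)(5 10)= [4, 11, 3, 2, 0, 10, 6, 7, 8, 9, 5, 1]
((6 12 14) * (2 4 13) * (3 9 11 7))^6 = (14)(3 11)(7 9) = [0, 1, 2, 11, 4, 5, 6, 9, 8, 7, 10, 3, 12, 13, 14]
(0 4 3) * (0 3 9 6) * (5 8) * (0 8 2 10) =(0 4 9 6 8 5 2 10) =[4, 1, 10, 3, 9, 2, 8, 7, 5, 6, 0]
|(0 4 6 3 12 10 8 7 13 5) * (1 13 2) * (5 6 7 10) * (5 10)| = |(0 4 7 2 1 13 6 3 12 10 8 5)| = 12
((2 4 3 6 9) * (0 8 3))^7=(9)=[0, 1, 2, 3, 4, 5, 6, 7, 8, 9]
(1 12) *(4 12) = (1 4 12) = [0, 4, 2, 3, 12, 5, 6, 7, 8, 9, 10, 11, 1]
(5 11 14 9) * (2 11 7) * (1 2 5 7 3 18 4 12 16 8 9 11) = (1 2)(3 18 4 12 16 8 9 7 5)(11 14) = [0, 2, 1, 18, 12, 3, 6, 5, 9, 7, 10, 14, 16, 13, 11, 15, 8, 17, 4]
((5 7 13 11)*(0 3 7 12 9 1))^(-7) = (0 7 11 12 1 3 13 5 9) = [7, 3, 2, 13, 4, 9, 6, 11, 8, 0, 10, 12, 1, 5]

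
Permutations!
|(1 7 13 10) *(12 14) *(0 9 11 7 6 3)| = |(0 9 11 7 13 10 1 6 3)(12 14)| = 18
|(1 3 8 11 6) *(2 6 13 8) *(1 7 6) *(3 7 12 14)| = 21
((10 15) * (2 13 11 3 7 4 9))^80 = (15)(2 3 9 11 4 13 7) = [0, 1, 3, 9, 13, 5, 6, 2, 8, 11, 10, 4, 12, 7, 14, 15]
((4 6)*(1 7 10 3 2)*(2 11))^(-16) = [0, 10, 7, 2, 4, 5, 6, 3, 8, 9, 11, 1] = (1 10 11)(2 7 3)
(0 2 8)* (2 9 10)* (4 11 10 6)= (0 9 6 4 11 10 2 8)= [9, 1, 8, 3, 11, 5, 4, 7, 0, 6, 2, 10]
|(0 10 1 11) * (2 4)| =4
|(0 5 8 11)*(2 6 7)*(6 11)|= 7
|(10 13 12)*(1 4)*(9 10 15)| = 10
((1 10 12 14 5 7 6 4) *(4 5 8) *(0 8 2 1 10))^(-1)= (0 1 2 14 12 10 4 8)(5 6 7)= [1, 2, 14, 3, 8, 6, 7, 5, 0, 9, 4, 11, 10, 13, 12]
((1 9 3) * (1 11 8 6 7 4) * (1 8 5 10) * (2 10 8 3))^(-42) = (11)(1 2)(9 10) = [0, 2, 1, 3, 4, 5, 6, 7, 8, 10, 9, 11]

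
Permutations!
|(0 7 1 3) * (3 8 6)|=6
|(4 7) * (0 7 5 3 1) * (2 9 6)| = 6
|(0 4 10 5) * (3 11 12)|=12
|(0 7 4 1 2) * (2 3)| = 6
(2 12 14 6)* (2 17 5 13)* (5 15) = [0, 1, 12, 3, 4, 13, 17, 7, 8, 9, 10, 11, 14, 2, 6, 5, 16, 15] = (2 12 14 6 17 15 5 13)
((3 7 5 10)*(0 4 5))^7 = (0 4 5 10 3 7) = [4, 1, 2, 7, 5, 10, 6, 0, 8, 9, 3]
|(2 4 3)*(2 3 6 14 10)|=|(2 4 6 14 10)|=5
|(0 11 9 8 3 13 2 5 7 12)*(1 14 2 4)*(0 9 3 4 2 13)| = |(0 11 3)(1 14 13 2 5 7 12 9 8 4)| = 30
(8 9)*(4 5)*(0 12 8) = [12, 1, 2, 3, 5, 4, 6, 7, 9, 0, 10, 11, 8] = (0 12 8 9)(4 5)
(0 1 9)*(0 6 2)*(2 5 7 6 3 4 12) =[1, 9, 0, 4, 12, 7, 5, 6, 8, 3, 10, 11, 2] =(0 1 9 3 4 12 2)(5 7 6)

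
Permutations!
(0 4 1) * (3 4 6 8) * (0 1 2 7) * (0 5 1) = (0 6 8 3 4 2 7 5 1) = [6, 0, 7, 4, 2, 1, 8, 5, 3]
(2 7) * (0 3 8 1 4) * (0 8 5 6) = [3, 4, 7, 5, 8, 6, 0, 2, 1] = (0 3 5 6)(1 4 8)(2 7)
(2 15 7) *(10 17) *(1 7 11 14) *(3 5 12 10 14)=[0, 7, 15, 5, 4, 12, 6, 2, 8, 9, 17, 3, 10, 13, 1, 11, 16, 14]=(1 7 2 15 11 3 5 12 10 17 14)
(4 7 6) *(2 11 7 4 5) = (2 11 7 6 5) = [0, 1, 11, 3, 4, 2, 5, 6, 8, 9, 10, 7]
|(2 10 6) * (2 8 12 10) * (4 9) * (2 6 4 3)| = 8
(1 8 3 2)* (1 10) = (1 8 3 2 10) = [0, 8, 10, 2, 4, 5, 6, 7, 3, 9, 1]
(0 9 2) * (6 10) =(0 9 2)(6 10) =[9, 1, 0, 3, 4, 5, 10, 7, 8, 2, 6]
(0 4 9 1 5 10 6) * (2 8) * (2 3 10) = [4, 5, 8, 10, 9, 2, 0, 7, 3, 1, 6] = (0 4 9 1 5 2 8 3 10 6)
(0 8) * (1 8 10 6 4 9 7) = (0 10 6 4 9 7 1 8) = [10, 8, 2, 3, 9, 5, 4, 1, 0, 7, 6]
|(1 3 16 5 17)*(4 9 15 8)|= 20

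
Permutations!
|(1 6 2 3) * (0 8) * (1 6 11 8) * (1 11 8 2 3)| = |(0 11 2 1 8)(3 6)| = 10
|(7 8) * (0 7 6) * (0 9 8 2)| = |(0 7 2)(6 9 8)| = 3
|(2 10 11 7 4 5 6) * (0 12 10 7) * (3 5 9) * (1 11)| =35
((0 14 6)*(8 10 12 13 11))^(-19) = (0 6 14)(8 10 12 13 11) = [6, 1, 2, 3, 4, 5, 14, 7, 10, 9, 12, 8, 13, 11, 0]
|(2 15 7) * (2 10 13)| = 5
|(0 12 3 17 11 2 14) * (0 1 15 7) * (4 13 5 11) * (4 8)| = 14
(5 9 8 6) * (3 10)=(3 10)(5 9 8 6)=[0, 1, 2, 10, 4, 9, 5, 7, 6, 8, 3]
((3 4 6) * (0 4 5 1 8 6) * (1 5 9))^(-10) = (9) = [0, 1, 2, 3, 4, 5, 6, 7, 8, 9]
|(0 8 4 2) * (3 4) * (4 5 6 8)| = |(0 4 2)(3 5 6 8)| = 12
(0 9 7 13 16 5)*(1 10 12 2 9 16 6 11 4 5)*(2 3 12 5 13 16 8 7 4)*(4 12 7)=(0 8 4 13 6 11 2 9 12 3 7 16 1 10 5)=[8, 10, 9, 7, 13, 0, 11, 16, 4, 12, 5, 2, 3, 6, 14, 15, 1]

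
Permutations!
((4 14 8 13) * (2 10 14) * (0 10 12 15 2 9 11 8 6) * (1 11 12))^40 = (1 4 2 13 15 8 12 11 9) = [0, 4, 13, 3, 2, 5, 6, 7, 12, 1, 10, 9, 11, 15, 14, 8]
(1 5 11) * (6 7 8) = (1 5 11)(6 7 8) = [0, 5, 2, 3, 4, 11, 7, 8, 6, 9, 10, 1]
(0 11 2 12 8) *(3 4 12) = [11, 1, 3, 4, 12, 5, 6, 7, 0, 9, 10, 2, 8] = (0 11 2 3 4 12 8)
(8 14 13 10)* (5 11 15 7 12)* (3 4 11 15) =(3 4 11)(5 15 7 12)(8 14 13 10) =[0, 1, 2, 4, 11, 15, 6, 12, 14, 9, 8, 3, 5, 10, 13, 7]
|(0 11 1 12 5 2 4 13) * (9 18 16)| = 24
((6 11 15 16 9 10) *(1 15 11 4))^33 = (1 6 9 15 4 10 16) = [0, 6, 2, 3, 10, 5, 9, 7, 8, 15, 16, 11, 12, 13, 14, 4, 1]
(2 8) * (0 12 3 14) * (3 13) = (0 12 13 3 14)(2 8) = [12, 1, 8, 14, 4, 5, 6, 7, 2, 9, 10, 11, 13, 3, 0]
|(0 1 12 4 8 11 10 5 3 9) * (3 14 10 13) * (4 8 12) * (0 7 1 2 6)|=9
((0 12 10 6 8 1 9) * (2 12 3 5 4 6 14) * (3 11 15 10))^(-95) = (0 10 12 4 1 11 14 3 6 9 15 2 5 8) = [10, 11, 5, 6, 1, 8, 9, 7, 0, 15, 12, 14, 4, 13, 3, 2]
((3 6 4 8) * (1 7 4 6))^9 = (1 3 8 4 7) = [0, 3, 2, 8, 7, 5, 6, 1, 4]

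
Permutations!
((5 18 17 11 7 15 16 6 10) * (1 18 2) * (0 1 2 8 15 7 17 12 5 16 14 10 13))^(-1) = (0 13 6 16 10 14 15 8 5 12 18 1)(11 17) = [13, 0, 2, 3, 4, 12, 16, 7, 5, 9, 14, 17, 18, 6, 15, 8, 10, 11, 1]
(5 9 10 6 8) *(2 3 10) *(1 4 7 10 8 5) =[0, 4, 3, 8, 7, 9, 5, 10, 1, 2, 6] =(1 4 7 10 6 5 9 2 3 8)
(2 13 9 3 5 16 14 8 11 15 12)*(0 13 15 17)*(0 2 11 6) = (0 13 9 3 5 16 14 8 6)(2 15 12 11 17) = [13, 1, 15, 5, 4, 16, 0, 7, 6, 3, 10, 17, 11, 9, 8, 12, 14, 2]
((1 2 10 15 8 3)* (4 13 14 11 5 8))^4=[0, 4, 13, 15, 5, 2, 6, 7, 10, 9, 14, 1, 12, 8, 3, 11]=(1 4 5 2 13 8 10 14 3 15 11)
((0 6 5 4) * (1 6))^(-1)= (0 4 5 6 1)= [4, 0, 2, 3, 5, 6, 1]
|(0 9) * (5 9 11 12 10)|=|(0 11 12 10 5 9)|=6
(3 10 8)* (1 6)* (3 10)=(1 6)(8 10)=[0, 6, 2, 3, 4, 5, 1, 7, 10, 9, 8]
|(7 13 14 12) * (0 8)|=4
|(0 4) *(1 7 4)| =4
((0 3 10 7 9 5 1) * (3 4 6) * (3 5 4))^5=(0 4 3 6 10 5 7 1 9)=[4, 9, 2, 6, 3, 7, 10, 1, 8, 0, 5]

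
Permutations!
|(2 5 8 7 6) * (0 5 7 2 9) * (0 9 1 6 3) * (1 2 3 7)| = |(9)(0 5 8 3)(1 6 2)| = 12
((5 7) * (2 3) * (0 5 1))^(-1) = (0 1 7 5)(2 3) = [1, 7, 3, 2, 4, 0, 6, 5]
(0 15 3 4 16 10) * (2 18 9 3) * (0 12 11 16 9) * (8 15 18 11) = (0 18)(2 11 16 10 12 8 15)(3 4 9) = [18, 1, 11, 4, 9, 5, 6, 7, 15, 3, 12, 16, 8, 13, 14, 2, 10, 17, 0]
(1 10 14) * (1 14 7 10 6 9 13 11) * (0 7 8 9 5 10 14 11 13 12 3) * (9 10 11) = [7, 6, 2, 0, 4, 11, 5, 14, 10, 12, 8, 1, 3, 13, 9] = (0 7 14 9 12 3)(1 6 5 11)(8 10)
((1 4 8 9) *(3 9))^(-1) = (1 9 3 8 4) = [0, 9, 2, 8, 1, 5, 6, 7, 4, 3]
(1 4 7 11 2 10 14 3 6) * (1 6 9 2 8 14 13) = (1 4 7 11 8 14 3 9 2 10 13) = [0, 4, 10, 9, 7, 5, 6, 11, 14, 2, 13, 8, 12, 1, 3]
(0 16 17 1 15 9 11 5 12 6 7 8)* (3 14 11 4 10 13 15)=(0 16 17 1 3 14 11 5 12 6 7 8)(4 10 13 15 9)=[16, 3, 2, 14, 10, 12, 7, 8, 0, 4, 13, 5, 6, 15, 11, 9, 17, 1]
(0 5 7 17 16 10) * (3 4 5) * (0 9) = (0 3 4 5 7 17 16 10 9) = [3, 1, 2, 4, 5, 7, 6, 17, 8, 0, 9, 11, 12, 13, 14, 15, 10, 16]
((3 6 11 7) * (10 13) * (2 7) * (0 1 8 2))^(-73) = (0 11 6 3 7 2 8 1)(10 13) = [11, 0, 8, 7, 4, 5, 3, 2, 1, 9, 13, 6, 12, 10]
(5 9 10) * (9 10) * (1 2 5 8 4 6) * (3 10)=(1 2 5 3 10 8 4 6)=[0, 2, 5, 10, 6, 3, 1, 7, 4, 9, 8]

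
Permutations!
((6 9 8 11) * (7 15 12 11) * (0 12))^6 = (0 7 9 11)(6 12 15 8) = [7, 1, 2, 3, 4, 5, 12, 9, 6, 11, 10, 0, 15, 13, 14, 8]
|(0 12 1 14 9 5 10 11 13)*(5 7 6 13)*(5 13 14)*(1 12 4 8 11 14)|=35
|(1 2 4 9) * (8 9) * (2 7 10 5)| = 8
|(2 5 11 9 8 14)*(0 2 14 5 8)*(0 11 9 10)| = |(14)(0 2 8 5 9 11 10)| = 7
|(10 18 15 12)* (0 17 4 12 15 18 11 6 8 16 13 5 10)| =|(18)(0 17 4 12)(5 10 11 6 8 16 13)| =28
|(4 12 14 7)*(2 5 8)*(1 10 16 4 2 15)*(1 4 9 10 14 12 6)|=|(1 14 7 2 5 8 15 4 6)(9 10 16)|=9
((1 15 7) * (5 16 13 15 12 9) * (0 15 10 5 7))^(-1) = [15, 7, 2, 3, 4, 10, 6, 9, 8, 12, 13, 11, 1, 16, 14, 0, 5] = (0 15)(1 7 9 12)(5 10 13 16)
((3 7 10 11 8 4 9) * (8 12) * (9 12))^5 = (4 8 12) = [0, 1, 2, 3, 8, 5, 6, 7, 12, 9, 10, 11, 4]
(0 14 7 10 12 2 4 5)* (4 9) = (0 14 7 10 12 2 9 4 5) = [14, 1, 9, 3, 5, 0, 6, 10, 8, 4, 12, 11, 2, 13, 7]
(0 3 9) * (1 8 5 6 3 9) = (0 9)(1 8 5 6 3) = [9, 8, 2, 1, 4, 6, 3, 7, 5, 0]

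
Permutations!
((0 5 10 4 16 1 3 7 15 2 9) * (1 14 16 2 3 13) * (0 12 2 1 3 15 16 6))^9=(0 14 7 13 4 5 6 16 3 1 10)=[14, 10, 2, 1, 5, 6, 16, 13, 8, 9, 0, 11, 12, 4, 7, 15, 3]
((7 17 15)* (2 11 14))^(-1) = (2 14 11)(7 15 17) = [0, 1, 14, 3, 4, 5, 6, 15, 8, 9, 10, 2, 12, 13, 11, 17, 16, 7]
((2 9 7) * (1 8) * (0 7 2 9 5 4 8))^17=(0 7 9 2 5 4 8 1)=[7, 0, 5, 3, 8, 4, 6, 9, 1, 2]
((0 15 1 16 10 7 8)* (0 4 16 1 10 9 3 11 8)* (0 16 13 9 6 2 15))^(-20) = (2 16 10)(3 13 8)(4 11 9)(6 7 15) = [0, 1, 16, 13, 11, 5, 7, 15, 3, 4, 2, 9, 12, 8, 14, 6, 10]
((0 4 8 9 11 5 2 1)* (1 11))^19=(0 1 9 8 4)(2 11 5)=[1, 9, 11, 3, 0, 2, 6, 7, 4, 8, 10, 5]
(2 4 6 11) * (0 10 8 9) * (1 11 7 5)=(0 10 8 9)(1 11 2 4 6 7 5)=[10, 11, 4, 3, 6, 1, 7, 5, 9, 0, 8, 2]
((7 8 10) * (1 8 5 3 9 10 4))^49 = [0, 8, 2, 5, 1, 7, 6, 10, 4, 3, 9] = (1 8 4)(3 5 7 10 9)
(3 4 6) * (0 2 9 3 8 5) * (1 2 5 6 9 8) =(0 5)(1 2 8 6)(3 4 9) =[5, 2, 8, 4, 9, 0, 1, 7, 6, 3]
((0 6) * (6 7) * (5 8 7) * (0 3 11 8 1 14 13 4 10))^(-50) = [10, 5, 2, 3, 13, 0, 6, 7, 8, 9, 4, 11, 12, 14, 1] = (0 10 4 13 14 1 5)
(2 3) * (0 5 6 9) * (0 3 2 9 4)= (0 5 6 4)(3 9)= [5, 1, 2, 9, 0, 6, 4, 7, 8, 3]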